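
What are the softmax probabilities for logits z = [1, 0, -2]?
p = [0.7054, 0.2595, 0.0351]

exp(z) = [2.718, 1, 0.1353]
Sum = 3.854
p = [0.7054, 0.2595, 0.0351]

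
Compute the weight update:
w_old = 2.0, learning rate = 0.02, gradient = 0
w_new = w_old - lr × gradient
w_new = 2

w_new = w - η·∂L/∂w = 2.0 - 0.02×(0) = 2.0 - (0) = 2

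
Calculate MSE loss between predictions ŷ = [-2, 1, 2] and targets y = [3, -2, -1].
MSE = 14.33

MSE = (1/3)((-2-3)² + (1--2)² + (2--1)²) = (1/3)(25 + 9 + 9) = 14.33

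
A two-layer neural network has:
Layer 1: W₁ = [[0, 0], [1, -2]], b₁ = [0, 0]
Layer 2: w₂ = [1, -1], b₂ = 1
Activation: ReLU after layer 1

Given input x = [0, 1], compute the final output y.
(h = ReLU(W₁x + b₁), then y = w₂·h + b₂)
y = 1

Layer 1 pre-activation: z₁ = [0, -2]
After ReLU: h = [0, 0]
Layer 2 output: y = 1×0 + -1×0 + 1 = 1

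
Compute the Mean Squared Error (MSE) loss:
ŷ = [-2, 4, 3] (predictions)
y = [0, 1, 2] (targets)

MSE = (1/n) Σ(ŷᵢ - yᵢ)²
MSE = 4.667

MSE = (1/3)((-2-0)² + (4-1)² + (3-2)²) = (1/3)(4 + 9 + 1) = 4.667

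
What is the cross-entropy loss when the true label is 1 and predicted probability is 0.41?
L = 0.8916

L = -1·log(0.41) - 0·log(0.59) = -log(0.41) = 0.8916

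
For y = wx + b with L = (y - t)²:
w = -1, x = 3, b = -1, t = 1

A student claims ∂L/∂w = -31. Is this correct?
Incorrect

y = (-1)(3) + -1 = -4
∂L/∂y = 2(y - t) = 2(-4 - 1) = -10
∂y/∂w = x = 3
∂L/∂w = -10 × 3 = -30

Claimed value: -31
Incorrect: The correct gradient is -30.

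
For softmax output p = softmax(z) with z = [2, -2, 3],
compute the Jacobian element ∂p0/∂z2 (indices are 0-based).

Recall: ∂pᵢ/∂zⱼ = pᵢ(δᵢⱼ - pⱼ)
∂p0/∂z2 = -0.1947

p = softmax(z) = [0.2676, 0.004902, 0.7275]
p0 = 0.2676, p2 = 0.7275

∂p0/∂z2 = -p0 × p2 = -0.2676 × 0.7275 = -0.1947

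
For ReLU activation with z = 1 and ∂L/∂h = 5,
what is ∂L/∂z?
∂L/∂z = 5

h = ReLU(1) = 1
Since z > 0: ∂h/∂z = 1
∂L/∂z = ∂L/∂h · ∂h/∂z = 5 × 1 = 5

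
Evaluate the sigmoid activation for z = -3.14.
0.04149

sigmoid(-3.14) = 1/(1 + e^(3.14)) = 1/(1 + 23.1) = 0.04149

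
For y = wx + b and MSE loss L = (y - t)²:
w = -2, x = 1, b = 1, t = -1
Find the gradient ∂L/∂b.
∂L/∂b = 0

y = wx + b = (-2)(1) + 1 = -1
∂L/∂y = 2(y - t) = 2(-1 - -1) = 0
∂y/∂b = 1
∂L/∂b = ∂L/∂y · ∂y/∂b = 0 × 1 = 0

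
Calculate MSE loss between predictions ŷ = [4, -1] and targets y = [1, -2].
MSE = 5

MSE = (1/2)((4-1)² + (-1--2)²) = (1/2)(9 + 1) = 5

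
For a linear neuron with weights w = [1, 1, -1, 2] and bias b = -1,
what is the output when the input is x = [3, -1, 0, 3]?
y = 7

y = (1)(3) + (1)(-1) + (-1)(0) + (2)(3) + -1 = 7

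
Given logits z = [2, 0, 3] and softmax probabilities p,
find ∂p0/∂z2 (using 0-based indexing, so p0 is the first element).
∂p0/∂z2 = -0.183

p = softmax(z) = [0.2595, 0.03512, 0.7054]
p0 = 0.2595, p2 = 0.7054

∂p0/∂z2 = -p0 × p2 = -0.2595 × 0.7054 = -0.183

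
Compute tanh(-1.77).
-0.9436

tanh(-1.77) = (e^(-1.77) - e^(1.77))/(e^(-1.77) + e^(1.77)) = -0.9436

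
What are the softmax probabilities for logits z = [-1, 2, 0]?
p = [0.042, 0.8438, 0.1142]

exp(z) = [0.3679, 7.389, 1]
Sum = 8.757
p = [0.042, 0.8438, 0.1142]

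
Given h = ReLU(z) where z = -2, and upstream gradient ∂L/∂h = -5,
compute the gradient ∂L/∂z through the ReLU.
∂L/∂z = 0

h = ReLU(-2) = 0
Since z < 0: ∂h/∂z = 0
∂L/∂z = ∂L/∂h · ∂h/∂z = -5 × 0 = 0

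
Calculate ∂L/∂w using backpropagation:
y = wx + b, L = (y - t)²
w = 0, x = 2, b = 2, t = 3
∂L/∂w = -4

y = wx + b = (0)(2) + 2 = 2
∂L/∂y = 2(y - t) = 2(2 - 3) = -2
∂y/∂w = x = 2
∂L/∂w = ∂L/∂y · ∂y/∂w = -2 × 2 = -4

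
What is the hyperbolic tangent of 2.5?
0.9866

tanh(2.5) = (e^(2.5) - e^(-2.5))/(e^(2.5) + e^(-2.5)) = 0.9866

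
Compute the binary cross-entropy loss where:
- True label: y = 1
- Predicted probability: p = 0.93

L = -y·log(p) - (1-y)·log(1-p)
L = 0.07257

L = -1·log(0.93) - 0·log(0.07) = -log(0.93) = 0.07257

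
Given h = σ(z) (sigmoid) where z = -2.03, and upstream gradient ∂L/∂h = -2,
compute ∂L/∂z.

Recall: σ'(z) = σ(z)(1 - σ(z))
∂L/∂z = -0.2052

σ(-2.03) = 0.1161
σ'(-2.03) = σ(-2.03)(1 - σ(-2.03)) = 0.1161 × 0.8839 = 0.1026
∂L/∂z = ∂L/∂h · σ'(z) = -2 × 0.1026 = -0.2052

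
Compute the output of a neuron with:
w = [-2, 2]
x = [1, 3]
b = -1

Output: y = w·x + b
y = 3

y = (-2)(1) + (2)(3) + -1 = 3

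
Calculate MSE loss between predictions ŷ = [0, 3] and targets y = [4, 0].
MSE = 12.5

MSE = (1/2)((0-4)² + (3-0)²) = (1/2)(16 + 9) = 12.5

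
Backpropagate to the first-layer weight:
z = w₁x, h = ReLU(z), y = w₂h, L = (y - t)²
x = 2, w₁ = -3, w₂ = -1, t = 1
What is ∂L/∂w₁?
∂L/∂w₁ = 0

Forward pass:
z = w₁x = -3×2 = -6
h = ReLU(-6) = 0
y = w₂h = -1×0 = 0

Backward pass:
∂L/∂y = 2(y - t) = 2(0 - 1) = -2
∂y/∂h = w₂ = -1
∂h/∂z = 0 (ReLU derivative)
∂z/∂w₁ = x = 2

∂L/∂w₁ = -2 × -1 × 0 × 2 = 0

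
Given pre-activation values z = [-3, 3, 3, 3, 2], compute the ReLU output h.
h = [0, 3, 3, 3, 2]

ReLU applied element-wise: max(0,-3)=0, max(0,3)=3, max(0,3)=3, max(0,3)=3, max(0,2)=2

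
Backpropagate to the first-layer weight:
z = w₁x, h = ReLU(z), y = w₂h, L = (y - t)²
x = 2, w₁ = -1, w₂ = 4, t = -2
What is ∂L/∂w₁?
∂L/∂w₁ = 0

Forward pass:
z = w₁x = -1×2 = -2
h = ReLU(-2) = 0
y = w₂h = 4×0 = 0

Backward pass:
∂L/∂y = 2(y - t) = 2(0 - -2) = 4
∂y/∂h = w₂ = 4
∂h/∂z = 0 (ReLU derivative)
∂z/∂w₁ = x = 2

∂L/∂w₁ = 4 × 4 × 0 × 2 = 0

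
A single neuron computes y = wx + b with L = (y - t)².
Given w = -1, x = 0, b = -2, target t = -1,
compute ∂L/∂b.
∂L/∂b = -2

y = wx + b = (-1)(0) + -2 = -2
∂L/∂y = 2(y - t) = 2(-2 - -1) = -2
∂y/∂b = 1
∂L/∂b = ∂L/∂y · ∂y/∂b = -2 × 1 = -2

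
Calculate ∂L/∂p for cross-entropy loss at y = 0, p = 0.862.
∂L/∂p = 7.246

∂L/∂p = -y/p + (1-y)/(1-p) = 0 + 1/0.138 = 7.246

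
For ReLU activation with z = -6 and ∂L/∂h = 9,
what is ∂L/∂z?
∂L/∂z = 0

h = ReLU(-6) = 0
Since z < 0: ∂h/∂z = 0
∂L/∂z = ∂L/∂h · ∂h/∂z = 9 × 0 = 0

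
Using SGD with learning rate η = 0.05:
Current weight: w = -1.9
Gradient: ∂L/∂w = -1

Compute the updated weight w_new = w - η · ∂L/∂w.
w_new = -1.85

w_new = w - η·∂L/∂w = -1.9 - 0.05×(-1) = -1.9 - (-0.05) = -1.85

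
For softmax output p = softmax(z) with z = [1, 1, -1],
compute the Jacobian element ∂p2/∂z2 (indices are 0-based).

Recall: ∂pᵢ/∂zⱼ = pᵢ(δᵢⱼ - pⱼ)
∂p2/∂z2 = 0.05936

p = softmax(z) = [0.4683, 0.4683, 0.06338]
p2 = 0.06338

∂p2/∂z2 = p2(1 - p2) = 0.06338 × (1 - 0.06338) = 0.05936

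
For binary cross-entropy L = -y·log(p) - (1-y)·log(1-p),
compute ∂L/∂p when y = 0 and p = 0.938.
∂L/∂p = 16.13

∂L/∂p = -y/p + (1-y)/(1-p) = 0 + 1/0.062 = 16.13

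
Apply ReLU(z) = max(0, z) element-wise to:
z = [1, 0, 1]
h = [1, 0, 1]

ReLU applied element-wise: max(0,1)=1, max(0,0)=0, max(0,1)=1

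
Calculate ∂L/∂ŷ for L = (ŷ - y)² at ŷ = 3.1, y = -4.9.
∂L/∂ŷ = 16.0

∂L/∂ŷ = 2(ŷ - y) = 2(3.1 - -4.9) = 2(8.0) = 16.0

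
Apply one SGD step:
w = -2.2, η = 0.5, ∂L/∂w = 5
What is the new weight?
w_new = -4.7

w_new = w - η·∂L/∂w = -2.2 - 0.5×(5) = -2.2 - (2.5) = -4.7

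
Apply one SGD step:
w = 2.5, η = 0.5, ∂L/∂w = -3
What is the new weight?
w_new = 4

w_new = w - η·∂L/∂w = 2.5 - 0.5×(-3) = 2.5 - (-1.5) = 4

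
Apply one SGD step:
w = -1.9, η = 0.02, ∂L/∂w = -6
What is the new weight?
w_new = -1.78

w_new = w - η·∂L/∂w = -1.9 - 0.02×(-6) = -1.9 - (-0.12) = -1.78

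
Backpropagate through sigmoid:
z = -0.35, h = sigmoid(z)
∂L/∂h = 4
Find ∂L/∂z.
∂L/∂z = 0.97

σ(-0.35) = 0.4134
σ'(-0.35) = σ(-0.35)(1 - σ(-0.35)) = 0.4134 × 0.5866 = 0.2425
∂L/∂z = ∂L/∂h · σ'(z) = 4 × 0.2425 = 0.97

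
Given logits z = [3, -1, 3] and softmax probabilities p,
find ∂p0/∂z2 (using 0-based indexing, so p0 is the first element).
∂p0/∂z2 = -0.2455

p = softmax(z) = [0.4955, 0.009075, 0.4955]
p0 = 0.4955, p2 = 0.4955

∂p0/∂z2 = -p0 × p2 = -0.4955 × 0.4955 = -0.2455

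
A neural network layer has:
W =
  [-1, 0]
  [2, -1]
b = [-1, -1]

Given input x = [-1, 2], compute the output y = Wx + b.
y = [0, -5]

Wx = [-1×-1 + 0×2, 2×-1 + -1×2]
   = [1, -4]
y = Wx + b = [1 + -1, -4 + -1] = [0, -5]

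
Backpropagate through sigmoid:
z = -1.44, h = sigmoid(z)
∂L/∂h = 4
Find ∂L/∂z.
∂L/∂z = 0.6194

σ(-1.44) = 0.1915
σ'(-1.44) = σ(-1.44)(1 - σ(-1.44)) = 0.1915 × 0.8085 = 0.1549
∂L/∂z = ∂L/∂h · σ'(z) = 4 × 0.1549 = 0.6194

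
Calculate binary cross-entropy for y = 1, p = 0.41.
L = 0.8916

L = -1·log(0.41) - 0·log(0.59) = -log(0.41) = 0.8916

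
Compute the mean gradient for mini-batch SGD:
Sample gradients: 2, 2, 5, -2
Average gradient = 1.75

Average = (1/4)(2 + 2 + 5 + -2) = 7/4 = 1.75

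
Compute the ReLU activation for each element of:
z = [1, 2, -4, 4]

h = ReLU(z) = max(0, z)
h = [1, 2, 0, 4]

ReLU applied element-wise: max(0,1)=1, max(0,2)=2, max(0,-4)=0, max(0,4)=4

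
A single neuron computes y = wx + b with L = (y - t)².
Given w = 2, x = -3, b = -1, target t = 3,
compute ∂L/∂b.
∂L/∂b = -20

y = wx + b = (2)(-3) + -1 = -7
∂L/∂y = 2(y - t) = 2(-7 - 3) = -20
∂y/∂b = 1
∂L/∂b = ∂L/∂y · ∂y/∂b = -20 × 1 = -20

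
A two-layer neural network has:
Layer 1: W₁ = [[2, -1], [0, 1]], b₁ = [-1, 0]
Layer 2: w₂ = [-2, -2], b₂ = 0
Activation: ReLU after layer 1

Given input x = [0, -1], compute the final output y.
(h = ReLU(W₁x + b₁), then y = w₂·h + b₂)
y = 0

Layer 1 pre-activation: z₁ = [0, -1]
After ReLU: h = [0, 0]
Layer 2 output: y = -2×0 + -2×0 + 0 = 0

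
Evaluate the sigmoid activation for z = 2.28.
0.9072

sigmoid(2.28) = 1/(1 + e^(-2.28)) = 1/(1 + 0.1023) = 0.9072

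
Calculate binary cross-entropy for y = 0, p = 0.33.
L = 0.4005

L = -0·log(0.33) - 1·log(0.67) = -log(0.67) = 0.4005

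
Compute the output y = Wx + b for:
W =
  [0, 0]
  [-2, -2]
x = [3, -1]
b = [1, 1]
y = [1, -3]

Wx = [0×3 + 0×-1, -2×3 + -2×-1]
   = [0, -4]
y = Wx + b = [0 + 1, -4 + 1] = [1, -3]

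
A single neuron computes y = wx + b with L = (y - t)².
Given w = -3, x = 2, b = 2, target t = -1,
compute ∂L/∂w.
∂L/∂w = -12

y = wx + b = (-3)(2) + 2 = -4
∂L/∂y = 2(y - t) = 2(-4 - -1) = -6
∂y/∂w = x = 2
∂L/∂w = ∂L/∂y · ∂y/∂w = -6 × 2 = -12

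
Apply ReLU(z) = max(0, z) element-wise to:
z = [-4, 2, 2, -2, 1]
h = [0, 2, 2, 0, 1]

ReLU applied element-wise: max(0,-4)=0, max(0,2)=2, max(0,2)=2, max(0,-2)=0, max(0,1)=1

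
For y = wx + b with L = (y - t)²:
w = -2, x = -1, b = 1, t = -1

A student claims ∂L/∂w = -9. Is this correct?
Incorrect

y = (-2)(-1) + 1 = 3
∂L/∂y = 2(y - t) = 2(3 - -1) = 8
∂y/∂w = x = -1
∂L/∂w = 8 × -1 = -8

Claimed value: -9
Incorrect: The correct gradient is -8.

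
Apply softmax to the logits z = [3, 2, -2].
p = [0.7275, 0.2676, 0.0049]

exp(z) = [20.09, 7.389, 0.1353]
Sum = 27.61
p = [0.7275, 0.2676, 0.0049]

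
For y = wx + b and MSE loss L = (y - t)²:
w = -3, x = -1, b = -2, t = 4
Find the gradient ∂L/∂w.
∂L/∂w = 6

y = wx + b = (-3)(-1) + -2 = 1
∂L/∂y = 2(y - t) = 2(1 - 4) = -6
∂y/∂w = x = -1
∂L/∂w = ∂L/∂y · ∂y/∂w = -6 × -1 = 6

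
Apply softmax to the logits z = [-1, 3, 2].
p = [0.0132, 0.7214, 0.2654]

exp(z) = [0.3679, 20.09, 7.389]
Sum = 27.84
p = [0.0132, 0.7214, 0.2654]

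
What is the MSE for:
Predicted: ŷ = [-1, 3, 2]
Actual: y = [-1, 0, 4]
MSE = 4.333

MSE = (1/3)((-1--1)² + (3-0)² + (2-4)²) = (1/3)(0 + 9 + 4) = 4.333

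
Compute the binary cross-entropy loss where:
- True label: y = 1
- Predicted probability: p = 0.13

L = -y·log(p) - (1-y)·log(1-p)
L = 2.04

L = -1·log(0.13) - 0·log(0.87) = -log(0.13) = 2.04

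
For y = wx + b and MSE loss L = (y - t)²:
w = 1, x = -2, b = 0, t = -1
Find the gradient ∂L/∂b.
∂L/∂b = -2

y = wx + b = (1)(-2) + 0 = -2
∂L/∂y = 2(y - t) = 2(-2 - -1) = -2
∂y/∂b = 1
∂L/∂b = ∂L/∂y · ∂y/∂b = -2 × 1 = -2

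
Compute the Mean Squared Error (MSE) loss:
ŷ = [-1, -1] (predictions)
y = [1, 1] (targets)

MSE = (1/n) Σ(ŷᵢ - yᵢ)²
MSE = 4

MSE = (1/2)((-1-1)² + (-1-1)²) = (1/2)(4 + 4) = 4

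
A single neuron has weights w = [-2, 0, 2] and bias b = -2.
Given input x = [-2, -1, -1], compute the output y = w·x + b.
y = 0

y = (-2)(-2) + (0)(-1) + (2)(-1) + -2 = 0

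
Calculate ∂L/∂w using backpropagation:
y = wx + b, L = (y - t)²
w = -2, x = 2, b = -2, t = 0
∂L/∂w = -24

y = wx + b = (-2)(2) + -2 = -6
∂L/∂y = 2(y - t) = 2(-6 - 0) = -12
∂y/∂w = x = 2
∂L/∂w = ∂L/∂y · ∂y/∂w = -12 × 2 = -24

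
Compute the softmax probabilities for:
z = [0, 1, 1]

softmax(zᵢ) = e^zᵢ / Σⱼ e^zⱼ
p = [0.1554, 0.4223, 0.4223]

exp(z) = [1, 2.718, 2.718]
Sum = 6.437
p = [0.1554, 0.4223, 0.4223]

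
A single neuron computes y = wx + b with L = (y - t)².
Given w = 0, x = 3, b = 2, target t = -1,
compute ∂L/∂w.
∂L/∂w = 18

y = wx + b = (0)(3) + 2 = 2
∂L/∂y = 2(y - t) = 2(2 - -1) = 6
∂y/∂w = x = 3
∂L/∂w = ∂L/∂y · ∂y/∂w = 6 × 3 = 18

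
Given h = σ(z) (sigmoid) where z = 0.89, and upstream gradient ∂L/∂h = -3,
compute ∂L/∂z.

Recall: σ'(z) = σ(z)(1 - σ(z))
∂L/∂z = -0.6191

σ(0.89) = 0.7089
σ'(0.89) = σ(0.89)(1 - σ(0.89)) = 0.7089 × 0.2911 = 0.2064
∂L/∂z = ∂L/∂h · σ'(z) = -3 × 0.2064 = -0.6191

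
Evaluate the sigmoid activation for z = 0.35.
0.5866

sigmoid(0.35) = 1/(1 + e^(-0.35)) = 1/(1 + 0.7047) = 0.5866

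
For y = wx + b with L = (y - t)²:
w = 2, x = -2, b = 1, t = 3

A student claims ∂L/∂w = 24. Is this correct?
Correct

y = (2)(-2) + 1 = -3
∂L/∂y = 2(y - t) = 2(-3 - 3) = -12
∂y/∂w = x = -2
∂L/∂w = -12 × -2 = 24

Claimed value: 24
Correct: The correct gradient is 24.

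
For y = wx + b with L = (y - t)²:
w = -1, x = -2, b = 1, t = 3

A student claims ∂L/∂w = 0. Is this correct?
Correct

y = (-1)(-2) + 1 = 3
∂L/∂y = 2(y - t) = 2(3 - 3) = 0
∂y/∂w = x = -2
∂L/∂w = 0 × -2 = 0

Claimed value: 0
Correct: The correct gradient is 0.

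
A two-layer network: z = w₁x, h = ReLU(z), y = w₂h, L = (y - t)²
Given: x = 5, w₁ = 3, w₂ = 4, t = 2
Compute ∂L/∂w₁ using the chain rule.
∂L/∂w₁ = 2320

Forward pass:
z = w₁x = 3×5 = 15
h = ReLU(15) = 15
y = w₂h = 4×15 = 60

Backward pass:
∂L/∂y = 2(y - t) = 2(60 - 2) = 116
∂y/∂h = w₂ = 4
∂h/∂z = 1 (ReLU derivative)
∂z/∂w₁ = x = 5

∂L/∂w₁ = 116 × 4 × 1 × 5 = 2320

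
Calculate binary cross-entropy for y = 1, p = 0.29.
L = 1.238

L = -1·log(0.29) - 0·log(0.71) = -log(0.29) = 1.238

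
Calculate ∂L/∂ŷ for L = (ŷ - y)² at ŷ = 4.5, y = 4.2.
∂L/∂ŷ = 0.6

∂L/∂ŷ = 2(ŷ - y) = 2(4.5 - 4.2) = 2(0.3) = 0.6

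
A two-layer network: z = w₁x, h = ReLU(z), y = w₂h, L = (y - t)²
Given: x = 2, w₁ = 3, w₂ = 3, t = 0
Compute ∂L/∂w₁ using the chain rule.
∂L/∂w₁ = 216

Forward pass:
z = w₁x = 3×2 = 6
h = ReLU(6) = 6
y = w₂h = 3×6 = 18

Backward pass:
∂L/∂y = 2(y - t) = 2(18 - 0) = 36
∂y/∂h = w₂ = 3
∂h/∂z = 1 (ReLU derivative)
∂z/∂w₁ = x = 2

∂L/∂w₁ = 36 × 3 × 1 × 2 = 216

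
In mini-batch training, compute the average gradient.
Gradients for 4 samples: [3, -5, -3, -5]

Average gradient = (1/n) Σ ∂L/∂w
Average gradient = -2.5

Average = (1/4)(3 + -5 + -3 + -5) = -10/4 = -2.5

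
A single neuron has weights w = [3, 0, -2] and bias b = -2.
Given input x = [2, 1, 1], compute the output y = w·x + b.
y = 2

y = (3)(2) + (0)(1) + (-2)(1) + -2 = 2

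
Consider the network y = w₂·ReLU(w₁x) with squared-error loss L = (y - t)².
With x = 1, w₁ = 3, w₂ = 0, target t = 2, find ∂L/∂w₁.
∂L/∂w₁ = 0

Forward pass:
z = w₁x = 3×1 = 3
h = ReLU(3) = 3
y = w₂h = 0×3 = 0

Backward pass:
∂L/∂y = 2(y - t) = 2(0 - 2) = -4
∂y/∂h = w₂ = 0
∂h/∂z = 1 (ReLU derivative)
∂z/∂w₁ = x = 1

∂L/∂w₁ = -4 × 0 × 1 × 1 = 0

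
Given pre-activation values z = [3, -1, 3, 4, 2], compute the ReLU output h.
h = [3, 0, 3, 4, 2]

ReLU applied element-wise: max(0,3)=3, max(0,-1)=0, max(0,3)=3, max(0,4)=4, max(0,2)=2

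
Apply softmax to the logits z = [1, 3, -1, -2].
p = [0.1166, 0.8618, 0.0158, 0.0058]

exp(z) = [2.718, 20.09, 0.3679, 0.1353]
Sum = 23.31
p = [0.1166, 0.8618, 0.0158, 0.0058]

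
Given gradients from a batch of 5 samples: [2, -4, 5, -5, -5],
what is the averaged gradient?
Average gradient = -1.4

Average = (1/5)(2 + -4 + 5 + -5 + -5) = -7/5 = -1.4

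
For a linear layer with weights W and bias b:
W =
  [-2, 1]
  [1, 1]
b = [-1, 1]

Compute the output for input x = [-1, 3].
y = [4, 3]

Wx = [-2×-1 + 1×3, 1×-1 + 1×3]
   = [5, 2]
y = Wx + b = [5 + -1, 2 + 1] = [4, 3]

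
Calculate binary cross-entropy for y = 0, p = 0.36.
L = 0.4463

L = -0·log(0.36) - 1·log(0.64) = -log(0.64) = 0.4463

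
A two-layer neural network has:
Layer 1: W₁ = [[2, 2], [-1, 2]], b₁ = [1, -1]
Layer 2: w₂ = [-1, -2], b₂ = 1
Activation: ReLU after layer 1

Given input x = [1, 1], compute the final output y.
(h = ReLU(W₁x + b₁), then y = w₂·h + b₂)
y = -4

Layer 1 pre-activation: z₁ = [5, 0]
After ReLU: h = [5, 0]
Layer 2 output: y = -1×5 + -2×0 + 1 = -4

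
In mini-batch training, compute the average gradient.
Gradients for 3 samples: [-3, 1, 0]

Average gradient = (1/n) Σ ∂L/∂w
Average gradient = -0.6667

Average = (1/3)(-3 + 1 + 0) = -2/3 = -0.6667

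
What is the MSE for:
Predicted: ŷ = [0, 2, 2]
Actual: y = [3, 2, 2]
MSE = 3

MSE = (1/3)((0-3)² + (2-2)² + (2-2)²) = (1/3)(9 + 0 + 0) = 3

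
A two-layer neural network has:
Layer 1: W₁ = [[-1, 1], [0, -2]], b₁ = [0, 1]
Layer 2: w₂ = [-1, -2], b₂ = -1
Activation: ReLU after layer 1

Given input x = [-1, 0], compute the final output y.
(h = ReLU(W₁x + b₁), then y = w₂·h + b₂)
y = -4

Layer 1 pre-activation: z₁ = [1, 1]
After ReLU: h = [1, 1]
Layer 2 output: y = -1×1 + -2×1 + -1 = -4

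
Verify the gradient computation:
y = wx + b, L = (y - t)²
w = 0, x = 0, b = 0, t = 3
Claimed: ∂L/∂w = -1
Incorrect

y = (0)(0) + 0 = 0
∂L/∂y = 2(y - t) = 2(0 - 3) = -6
∂y/∂w = x = 0
∂L/∂w = -6 × 0 = 0

Claimed value: -1
Incorrect: The correct gradient is 0.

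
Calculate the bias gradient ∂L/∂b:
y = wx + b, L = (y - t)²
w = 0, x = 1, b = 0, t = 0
∂L/∂b = 0

y = wx + b = (0)(1) + 0 = 0
∂L/∂y = 2(y - t) = 2(0 - 0) = 0
∂y/∂b = 1
∂L/∂b = ∂L/∂y · ∂y/∂b = 0 × 1 = 0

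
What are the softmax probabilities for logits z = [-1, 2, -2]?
p = [0.0466, 0.9362, 0.0171]

exp(z) = [0.3679, 7.389, 0.1353]
Sum = 7.892
p = [0.0466, 0.9362, 0.0171]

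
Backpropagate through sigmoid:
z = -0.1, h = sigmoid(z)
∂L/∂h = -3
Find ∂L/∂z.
∂L/∂z = -0.7481

σ(-0.1) = 0.475
σ'(-0.1) = σ(-0.1)(1 - σ(-0.1)) = 0.475 × 0.525 = 0.2494
∂L/∂z = ∂L/∂h · σ'(z) = -3 × 0.2494 = -0.7481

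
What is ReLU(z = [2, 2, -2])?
h = [2, 2, 0]

ReLU applied element-wise: max(0,2)=2, max(0,2)=2, max(0,-2)=0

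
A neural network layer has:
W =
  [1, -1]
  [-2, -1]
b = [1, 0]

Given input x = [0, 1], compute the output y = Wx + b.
y = [0, -1]

Wx = [1×0 + -1×1, -2×0 + -1×1]
   = [-1, -1]
y = Wx + b = [-1 + 1, -1 + 0] = [0, -1]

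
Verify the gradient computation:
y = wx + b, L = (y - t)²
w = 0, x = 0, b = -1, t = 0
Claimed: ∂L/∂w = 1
Incorrect

y = (0)(0) + -1 = -1
∂L/∂y = 2(y - t) = 2(-1 - 0) = -2
∂y/∂w = x = 0
∂L/∂w = -2 × 0 = 0

Claimed value: 1
Incorrect: The correct gradient is 0.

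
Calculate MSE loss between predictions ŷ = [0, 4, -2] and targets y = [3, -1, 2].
MSE = 16.67

MSE = (1/3)((0-3)² + (4--1)² + (-2-2)²) = (1/3)(9 + 25 + 16) = 16.67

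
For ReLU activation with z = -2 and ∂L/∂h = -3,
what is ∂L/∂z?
∂L/∂z = 0

h = ReLU(-2) = 0
Since z < 0: ∂h/∂z = 0
∂L/∂z = ∂L/∂h · ∂h/∂z = -3 × 0 = 0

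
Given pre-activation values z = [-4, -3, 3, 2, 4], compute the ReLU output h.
h = [0, 0, 3, 2, 4]

ReLU applied element-wise: max(0,-4)=0, max(0,-3)=0, max(0,3)=3, max(0,2)=2, max(0,4)=4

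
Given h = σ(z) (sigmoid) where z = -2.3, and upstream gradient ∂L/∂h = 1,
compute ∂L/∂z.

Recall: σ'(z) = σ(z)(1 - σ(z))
∂L/∂z = 0.08282

σ(-2.3) = 0.09112
σ'(-2.3) = σ(-2.3)(1 - σ(-2.3)) = 0.09112 × 0.9089 = 0.08282
∂L/∂z = ∂L/∂h · σ'(z) = 1 × 0.08282 = 0.08282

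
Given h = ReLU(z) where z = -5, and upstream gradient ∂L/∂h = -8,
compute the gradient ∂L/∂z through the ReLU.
∂L/∂z = 0

h = ReLU(-5) = 0
Since z < 0: ∂h/∂z = 0
∂L/∂z = ∂L/∂h · ∂h/∂z = -8 × 0 = 0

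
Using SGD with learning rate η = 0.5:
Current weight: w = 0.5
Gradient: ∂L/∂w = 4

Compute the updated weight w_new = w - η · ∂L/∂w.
w_new = -1.5

w_new = w - η·∂L/∂w = 0.5 - 0.5×(4) = 0.5 - (2) = -1.5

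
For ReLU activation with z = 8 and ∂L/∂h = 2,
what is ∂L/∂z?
∂L/∂z = 2

h = ReLU(8) = 8
Since z > 0: ∂h/∂z = 1
∂L/∂z = ∂L/∂h · ∂h/∂z = 2 × 1 = 2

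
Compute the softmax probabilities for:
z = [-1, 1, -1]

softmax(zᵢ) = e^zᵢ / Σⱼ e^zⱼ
p = [0.1065, 0.787, 0.1065]

exp(z) = [0.3679, 2.718, 0.3679]
Sum = 3.454
p = [0.1065, 0.787, 0.1065]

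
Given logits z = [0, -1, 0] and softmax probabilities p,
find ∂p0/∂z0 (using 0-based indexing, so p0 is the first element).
∂p0/∂z0 = 0.244

p = softmax(z) = [0.4223, 0.1554, 0.4223]
p0 = 0.4223

∂p0/∂z0 = p0(1 - p0) = 0.4223 × (1 - 0.4223) = 0.244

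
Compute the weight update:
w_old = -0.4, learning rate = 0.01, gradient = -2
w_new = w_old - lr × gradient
w_new = -0.38

w_new = w - η·∂L/∂w = -0.4 - 0.01×(-2) = -0.4 - (-0.02) = -0.38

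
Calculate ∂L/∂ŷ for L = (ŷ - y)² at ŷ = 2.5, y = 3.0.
∂L/∂ŷ = -1.0

∂L/∂ŷ = 2(ŷ - y) = 2(2.5 - 3.0) = 2(-0.5) = -1.0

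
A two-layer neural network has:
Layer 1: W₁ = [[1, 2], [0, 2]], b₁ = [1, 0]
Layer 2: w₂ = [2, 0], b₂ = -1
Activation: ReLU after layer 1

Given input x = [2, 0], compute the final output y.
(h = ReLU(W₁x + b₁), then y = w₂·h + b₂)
y = 5

Layer 1 pre-activation: z₁ = [3, 0]
After ReLU: h = [3, 0]
Layer 2 output: y = 2×3 + 0×0 + -1 = 5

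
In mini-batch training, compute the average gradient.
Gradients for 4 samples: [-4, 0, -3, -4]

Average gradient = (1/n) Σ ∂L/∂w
Average gradient = -2.75

Average = (1/4)(-4 + 0 + -3 + -4) = -11/4 = -2.75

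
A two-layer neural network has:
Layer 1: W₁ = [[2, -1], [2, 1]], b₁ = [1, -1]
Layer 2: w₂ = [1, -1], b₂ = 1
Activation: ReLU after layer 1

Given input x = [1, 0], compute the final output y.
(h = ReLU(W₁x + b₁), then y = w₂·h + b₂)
y = 3

Layer 1 pre-activation: z₁ = [3, 1]
After ReLU: h = [3, 1]
Layer 2 output: y = 1×3 + -1×1 + 1 = 3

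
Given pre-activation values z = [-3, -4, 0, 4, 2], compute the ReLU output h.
h = [0, 0, 0, 4, 2]

ReLU applied element-wise: max(0,-3)=0, max(0,-4)=0, max(0,0)=0, max(0,4)=4, max(0,2)=2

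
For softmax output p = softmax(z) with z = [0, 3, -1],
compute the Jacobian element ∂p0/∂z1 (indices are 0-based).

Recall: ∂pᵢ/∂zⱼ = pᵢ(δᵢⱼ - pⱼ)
∂p0/∂z1 = -0.04364

p = softmax(z) = [0.04661, 0.9362, 0.01715]
p0 = 0.04661, p1 = 0.9362

∂p0/∂z1 = -p0 × p1 = -0.04661 × 0.9362 = -0.04364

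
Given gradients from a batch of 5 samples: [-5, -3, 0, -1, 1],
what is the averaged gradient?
Average gradient = -1.6

Average = (1/5)(-5 + -3 + 0 + -1 + 1) = -8/5 = -1.6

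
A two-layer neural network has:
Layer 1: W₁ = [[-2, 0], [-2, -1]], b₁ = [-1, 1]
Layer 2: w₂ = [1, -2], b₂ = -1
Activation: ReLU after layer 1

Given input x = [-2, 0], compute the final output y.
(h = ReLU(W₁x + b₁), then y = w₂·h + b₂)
y = -8

Layer 1 pre-activation: z₁ = [3, 5]
After ReLU: h = [3, 5]
Layer 2 output: y = 1×3 + -2×5 + -1 = -8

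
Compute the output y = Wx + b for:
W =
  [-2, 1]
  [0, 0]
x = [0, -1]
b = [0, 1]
y = [-1, 1]

Wx = [-2×0 + 1×-1, 0×0 + 0×-1]
   = [-1, 0]
y = Wx + b = [-1 + 0, 0 + 1] = [-1, 1]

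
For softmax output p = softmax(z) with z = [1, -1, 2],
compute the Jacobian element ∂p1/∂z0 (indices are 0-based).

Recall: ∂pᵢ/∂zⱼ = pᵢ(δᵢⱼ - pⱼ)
∂p1/∂z0 = -0.009113

p = softmax(z) = [0.2595, 0.03512, 0.7054]
p1 = 0.03512, p0 = 0.2595

∂p1/∂z0 = -p1 × p0 = -0.03512 × 0.2595 = -0.009113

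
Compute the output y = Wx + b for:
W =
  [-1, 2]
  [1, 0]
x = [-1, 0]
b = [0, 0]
y = [1, -1]

Wx = [-1×-1 + 2×0, 1×-1 + 0×0]
   = [1, -1]
y = Wx + b = [1 + 0, -1 + 0] = [1, -1]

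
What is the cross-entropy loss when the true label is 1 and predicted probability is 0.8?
L = 0.2231

L = -1·log(0.8) - 0·log(0.2) = -log(0.8) = 0.2231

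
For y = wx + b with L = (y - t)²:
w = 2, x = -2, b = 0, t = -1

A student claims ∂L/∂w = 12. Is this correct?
Correct

y = (2)(-2) + 0 = -4
∂L/∂y = 2(y - t) = 2(-4 - -1) = -6
∂y/∂w = x = -2
∂L/∂w = -6 × -2 = 12

Claimed value: 12
Correct: The correct gradient is 12.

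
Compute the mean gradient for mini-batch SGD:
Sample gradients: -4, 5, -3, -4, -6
Average gradient = -2.4

Average = (1/5)(-4 + 5 + -3 + -4 + -6) = -12/5 = -2.4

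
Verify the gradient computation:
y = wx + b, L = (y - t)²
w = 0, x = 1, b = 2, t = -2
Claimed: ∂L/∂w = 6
Incorrect

y = (0)(1) + 2 = 2
∂L/∂y = 2(y - t) = 2(2 - -2) = 8
∂y/∂w = x = 1
∂L/∂w = 8 × 1 = 8

Claimed value: 6
Incorrect: The correct gradient is 8.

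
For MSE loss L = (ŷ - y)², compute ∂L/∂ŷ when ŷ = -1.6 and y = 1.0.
∂L/∂ŷ = -5.2

∂L/∂ŷ = 2(ŷ - y) = 2(-1.6 - 1.0) = 2(-2.6) = -5.2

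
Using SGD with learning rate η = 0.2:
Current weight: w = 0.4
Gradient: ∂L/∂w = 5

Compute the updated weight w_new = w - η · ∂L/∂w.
w_new = -0.6

w_new = w - η·∂L/∂w = 0.4 - 0.2×(5) = 0.4 - (1) = -0.6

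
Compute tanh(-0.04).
-0.03998

tanh(-0.04) = (e^(-0.04) - e^(0.04))/(e^(-0.04) + e^(0.04)) = -0.03998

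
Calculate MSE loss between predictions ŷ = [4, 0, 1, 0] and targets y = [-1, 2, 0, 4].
MSE = 11.5

MSE = (1/4)((4--1)² + (0-2)² + (1-0)² + (0-4)²) = (1/4)(25 + 4 + 1 + 16) = 11.5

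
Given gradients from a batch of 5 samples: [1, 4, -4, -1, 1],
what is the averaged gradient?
Average gradient = 0.2

Average = (1/5)(1 + 4 + -4 + -1 + 1) = 1/5 = 0.2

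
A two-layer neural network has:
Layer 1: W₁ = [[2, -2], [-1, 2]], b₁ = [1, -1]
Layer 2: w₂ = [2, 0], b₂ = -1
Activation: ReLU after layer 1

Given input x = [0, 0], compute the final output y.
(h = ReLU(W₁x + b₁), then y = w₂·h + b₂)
y = 1

Layer 1 pre-activation: z₁ = [1, -1]
After ReLU: h = [1, 0]
Layer 2 output: y = 2×1 + 0×0 + -1 = 1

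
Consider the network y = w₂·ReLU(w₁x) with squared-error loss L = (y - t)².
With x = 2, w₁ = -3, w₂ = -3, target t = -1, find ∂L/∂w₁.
∂L/∂w₁ = 0

Forward pass:
z = w₁x = -3×2 = -6
h = ReLU(-6) = 0
y = w₂h = -3×0 = 0

Backward pass:
∂L/∂y = 2(y - t) = 2(0 - -1) = 2
∂y/∂h = w₂ = -3
∂h/∂z = 0 (ReLU derivative)
∂z/∂w₁ = x = 2

∂L/∂w₁ = 2 × -3 × 0 × 2 = 0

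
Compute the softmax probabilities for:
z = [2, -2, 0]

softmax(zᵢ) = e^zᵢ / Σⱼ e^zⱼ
p = [0.8668, 0.0159, 0.1173]

exp(z) = [7.389, 0.1353, 1]
Sum = 8.524
p = [0.8668, 0.0159, 0.1173]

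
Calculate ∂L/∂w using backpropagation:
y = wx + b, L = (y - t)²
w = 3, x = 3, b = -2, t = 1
∂L/∂w = 36

y = wx + b = (3)(3) + -2 = 7
∂L/∂y = 2(y - t) = 2(7 - 1) = 12
∂y/∂w = x = 3
∂L/∂w = ∂L/∂y · ∂y/∂w = 12 × 3 = 36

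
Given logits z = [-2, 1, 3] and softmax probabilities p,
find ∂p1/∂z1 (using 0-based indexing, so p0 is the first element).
∂p1/∂z1 = 0.1045

p = softmax(z) = [0.0059, 0.1185, 0.8756]
p1 = 0.1185

∂p1/∂z1 = p1(1 - p1) = 0.1185 × (1 - 0.1185) = 0.1045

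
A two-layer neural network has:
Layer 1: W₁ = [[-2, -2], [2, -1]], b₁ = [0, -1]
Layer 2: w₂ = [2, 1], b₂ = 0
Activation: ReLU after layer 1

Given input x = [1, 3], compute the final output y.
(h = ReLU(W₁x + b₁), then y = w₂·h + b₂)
y = 0

Layer 1 pre-activation: z₁ = [-8, -2]
After ReLU: h = [0, 0]
Layer 2 output: y = 2×0 + 1×0 + 0 = 0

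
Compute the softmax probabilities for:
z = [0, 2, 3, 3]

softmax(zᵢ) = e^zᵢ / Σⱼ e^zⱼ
p = [0.0206, 0.1522, 0.4136, 0.4136]

exp(z) = [1, 7.389, 20.09, 20.09]
Sum = 48.56
p = [0.0206, 0.1522, 0.4136, 0.4136]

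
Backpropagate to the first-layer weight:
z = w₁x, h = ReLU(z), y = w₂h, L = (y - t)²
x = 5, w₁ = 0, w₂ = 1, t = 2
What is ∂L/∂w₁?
∂L/∂w₁ = 0

Forward pass:
z = w₁x = 0×5 = 0
h = ReLU(0) = 0
y = w₂h = 1×0 = 0

Backward pass:
∂L/∂y = 2(y - t) = 2(0 - 2) = -4
∂y/∂h = w₂ = 1
∂h/∂z = 0 (ReLU derivative)
∂z/∂w₁ = x = 5

∂L/∂w₁ = -4 × 1 × 0 × 5 = 0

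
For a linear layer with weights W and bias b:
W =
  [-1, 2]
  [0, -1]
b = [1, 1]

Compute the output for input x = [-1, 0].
y = [2, 1]

Wx = [-1×-1 + 2×0, 0×-1 + -1×0]
   = [1, 0]
y = Wx + b = [1 + 1, 0 + 1] = [2, 1]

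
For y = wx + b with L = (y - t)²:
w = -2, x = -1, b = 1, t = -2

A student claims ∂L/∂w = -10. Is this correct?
Correct

y = (-2)(-1) + 1 = 3
∂L/∂y = 2(y - t) = 2(3 - -2) = 10
∂y/∂w = x = -1
∂L/∂w = 10 × -1 = -10

Claimed value: -10
Correct: The correct gradient is -10.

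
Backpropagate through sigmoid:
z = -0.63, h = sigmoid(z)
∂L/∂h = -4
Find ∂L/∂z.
∂L/∂z = -0.907

σ(-0.63) = 0.3475
σ'(-0.63) = σ(-0.63)(1 - σ(-0.63)) = 0.3475 × 0.6525 = 0.2267
∂L/∂z = ∂L/∂h · σ'(z) = -4 × 0.2267 = -0.907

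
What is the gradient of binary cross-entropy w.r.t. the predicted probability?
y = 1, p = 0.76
∂L/∂p = -1.316

∂L/∂p = -y/p + (1-y)/(1-p) = -1/0.76 + 0 = -1.316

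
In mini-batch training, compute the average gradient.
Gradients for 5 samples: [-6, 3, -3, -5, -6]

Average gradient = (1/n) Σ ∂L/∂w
Average gradient = -3.4

Average = (1/5)(-6 + 3 + -3 + -5 + -6) = -17/5 = -3.4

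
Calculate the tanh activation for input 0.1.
0.09967

tanh(0.1) = (e^(0.1) - e^(-0.1))/(e^(0.1) + e^(-0.1)) = 0.09967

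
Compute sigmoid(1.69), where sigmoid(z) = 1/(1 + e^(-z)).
0.8442

sigmoid(1.69) = 1/(1 + e^(-1.69)) = 1/(1 + 0.1845) = 0.8442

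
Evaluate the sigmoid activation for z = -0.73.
0.3252

sigmoid(-0.73) = 1/(1 + e^(0.73)) = 1/(1 + 2.075) = 0.3252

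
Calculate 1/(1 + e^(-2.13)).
0.8938

sigmoid(2.13) = 1/(1 + e^(-2.13)) = 1/(1 + 0.1188) = 0.8938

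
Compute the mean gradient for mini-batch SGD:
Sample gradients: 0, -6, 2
Average gradient = -1.333

Average = (1/3)(0 + -6 + 2) = -4/3 = -1.333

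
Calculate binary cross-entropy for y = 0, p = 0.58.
L = 0.8675

L = -0·log(0.58) - 1·log(0.42) = -log(0.42) = 0.8675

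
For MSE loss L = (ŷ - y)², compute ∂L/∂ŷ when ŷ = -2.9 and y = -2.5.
∂L/∂ŷ = -0.8

∂L/∂ŷ = 2(ŷ - y) = 2(-2.9 - -2.5) = 2(-0.4) = -0.8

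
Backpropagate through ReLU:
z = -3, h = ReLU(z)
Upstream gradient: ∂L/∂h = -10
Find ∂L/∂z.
∂L/∂z = 0

h = ReLU(-3) = 0
Since z < 0: ∂h/∂z = 0
∂L/∂z = ∂L/∂h · ∂h/∂z = -10 × 0 = 0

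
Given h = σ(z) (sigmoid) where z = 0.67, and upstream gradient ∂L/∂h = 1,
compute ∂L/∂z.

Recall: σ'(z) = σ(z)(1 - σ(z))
∂L/∂z = 0.2239

σ(0.67) = 0.6615
σ'(0.67) = σ(0.67)(1 - σ(0.67)) = 0.6615 × 0.3385 = 0.2239
∂L/∂z = ∂L/∂h · σ'(z) = 1 × 0.2239 = 0.2239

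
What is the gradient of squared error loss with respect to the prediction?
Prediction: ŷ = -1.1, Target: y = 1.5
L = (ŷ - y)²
∂L/∂ŷ = -5.2

∂L/∂ŷ = 2(ŷ - y) = 2(-1.1 - 1.5) = 2(-2.6) = -5.2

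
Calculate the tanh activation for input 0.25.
0.2449

tanh(0.25) = (e^(0.25) - e^(-0.25))/(e^(0.25) + e^(-0.25)) = 0.2449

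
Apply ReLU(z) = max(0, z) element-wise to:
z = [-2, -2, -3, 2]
h = [0, 0, 0, 2]

ReLU applied element-wise: max(0,-2)=0, max(0,-2)=0, max(0,-3)=0, max(0,2)=2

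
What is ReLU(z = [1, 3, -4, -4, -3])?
h = [1, 3, 0, 0, 0]

ReLU applied element-wise: max(0,1)=1, max(0,3)=3, max(0,-4)=0, max(0,-4)=0, max(0,-3)=0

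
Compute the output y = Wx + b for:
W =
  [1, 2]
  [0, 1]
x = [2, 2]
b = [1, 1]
y = [7, 3]

Wx = [1×2 + 2×2, 0×2 + 1×2]
   = [6, 2]
y = Wx + b = [6 + 1, 2 + 1] = [7, 3]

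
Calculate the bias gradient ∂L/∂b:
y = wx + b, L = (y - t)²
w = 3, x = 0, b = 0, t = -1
∂L/∂b = 2

y = wx + b = (3)(0) + 0 = 0
∂L/∂y = 2(y - t) = 2(0 - -1) = 2
∂y/∂b = 1
∂L/∂b = ∂L/∂y · ∂y/∂b = 2 × 1 = 2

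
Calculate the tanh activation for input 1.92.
0.9579

tanh(1.92) = (e^(1.92) - e^(-1.92))/(e^(1.92) + e^(-1.92)) = 0.9579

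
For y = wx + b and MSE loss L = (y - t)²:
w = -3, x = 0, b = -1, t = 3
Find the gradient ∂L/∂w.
∂L/∂w = 0

y = wx + b = (-3)(0) + -1 = -1
∂L/∂y = 2(y - t) = 2(-1 - 3) = -8
∂y/∂w = x = 0
∂L/∂w = ∂L/∂y · ∂y/∂w = -8 × 0 = 0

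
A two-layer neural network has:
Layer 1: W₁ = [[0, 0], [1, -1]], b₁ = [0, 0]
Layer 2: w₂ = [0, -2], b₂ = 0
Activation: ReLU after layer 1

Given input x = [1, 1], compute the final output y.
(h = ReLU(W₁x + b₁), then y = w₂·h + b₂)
y = 0

Layer 1 pre-activation: z₁ = [0, 0]
After ReLU: h = [0, 0]
Layer 2 output: y = 0×0 + -2×0 + 0 = 0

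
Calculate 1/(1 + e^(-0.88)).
0.7068

sigmoid(0.88) = 1/(1 + e^(-0.88)) = 1/(1 + 0.4148) = 0.7068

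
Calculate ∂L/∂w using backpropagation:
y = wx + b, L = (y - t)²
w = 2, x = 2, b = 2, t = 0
∂L/∂w = 24

y = wx + b = (2)(2) + 2 = 6
∂L/∂y = 2(y - t) = 2(6 - 0) = 12
∂y/∂w = x = 2
∂L/∂w = ∂L/∂y · ∂y/∂w = 12 × 2 = 24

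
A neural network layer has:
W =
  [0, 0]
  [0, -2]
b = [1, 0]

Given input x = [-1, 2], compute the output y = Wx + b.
y = [1, -4]

Wx = [0×-1 + 0×2, 0×-1 + -2×2]
   = [0, -4]
y = Wx + b = [0 + 1, -4 + 0] = [1, -4]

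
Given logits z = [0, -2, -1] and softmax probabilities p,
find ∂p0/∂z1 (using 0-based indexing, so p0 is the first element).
∂p0/∂z1 = -0.05989

p = softmax(z) = [0.6652, 0.09003, 0.2447]
p0 = 0.6652, p1 = 0.09003

∂p0/∂z1 = -p0 × p1 = -0.6652 × 0.09003 = -0.05989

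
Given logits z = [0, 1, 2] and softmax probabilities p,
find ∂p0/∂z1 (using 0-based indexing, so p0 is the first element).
∂p0/∂z1 = -0.02203

p = softmax(z) = [0.09003, 0.2447, 0.6652]
p0 = 0.09003, p1 = 0.2447

∂p0/∂z1 = -p0 × p1 = -0.09003 × 0.2447 = -0.02203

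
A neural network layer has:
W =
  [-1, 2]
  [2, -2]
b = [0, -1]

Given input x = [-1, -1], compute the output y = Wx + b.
y = [-1, -1]

Wx = [-1×-1 + 2×-1, 2×-1 + -2×-1]
   = [-1, 0]
y = Wx + b = [-1 + 0, 0 + -1] = [-1, -1]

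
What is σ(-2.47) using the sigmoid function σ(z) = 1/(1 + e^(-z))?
0.07799

sigmoid(-2.47) = 1/(1 + e^(2.47)) = 1/(1 + 11.82) = 0.07799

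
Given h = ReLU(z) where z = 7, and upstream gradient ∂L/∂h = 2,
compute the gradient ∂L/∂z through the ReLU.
∂L/∂z = 2

h = ReLU(7) = 7
Since z > 0: ∂h/∂z = 1
∂L/∂z = ∂L/∂h · ∂h/∂z = 2 × 1 = 2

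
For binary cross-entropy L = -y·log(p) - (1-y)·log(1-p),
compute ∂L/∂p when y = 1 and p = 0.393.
∂L/∂p = -2.545

∂L/∂p = -y/p + (1-y)/(1-p) = -1/0.393 + 0 = -2.545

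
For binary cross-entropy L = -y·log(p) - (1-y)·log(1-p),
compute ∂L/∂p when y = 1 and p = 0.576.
∂L/∂p = -1.736

∂L/∂p = -y/p + (1-y)/(1-p) = -1/0.576 + 0 = -1.736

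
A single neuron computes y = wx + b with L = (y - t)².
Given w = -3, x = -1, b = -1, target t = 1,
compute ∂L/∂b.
∂L/∂b = 2

y = wx + b = (-3)(-1) + -1 = 2
∂L/∂y = 2(y - t) = 2(2 - 1) = 2
∂y/∂b = 1
∂L/∂b = ∂L/∂y · ∂y/∂b = 2 × 1 = 2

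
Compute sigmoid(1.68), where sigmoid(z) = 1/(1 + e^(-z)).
0.8429

sigmoid(1.68) = 1/(1 + e^(-1.68)) = 1/(1 + 0.1864) = 0.8429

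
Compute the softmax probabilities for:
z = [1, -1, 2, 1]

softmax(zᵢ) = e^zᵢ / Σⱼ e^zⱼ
p = [0.206, 0.0279, 0.5601, 0.206]

exp(z) = [2.718, 0.3679, 7.389, 2.718]
Sum = 13.19
p = [0.206, 0.0279, 0.5601, 0.206]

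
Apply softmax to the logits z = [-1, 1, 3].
p = [0.0159, 0.1173, 0.8668]

exp(z) = [0.3679, 2.718, 20.09]
Sum = 23.17
p = [0.0159, 0.1173, 0.8668]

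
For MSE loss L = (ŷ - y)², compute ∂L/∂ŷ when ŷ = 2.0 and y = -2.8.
∂L/∂ŷ = 9.6

∂L/∂ŷ = 2(ŷ - y) = 2(2.0 - -2.8) = 2(4.8) = 9.6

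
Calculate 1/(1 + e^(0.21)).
0.4477

sigmoid(-0.21) = 1/(1 + e^(0.21)) = 1/(1 + 1.234) = 0.4477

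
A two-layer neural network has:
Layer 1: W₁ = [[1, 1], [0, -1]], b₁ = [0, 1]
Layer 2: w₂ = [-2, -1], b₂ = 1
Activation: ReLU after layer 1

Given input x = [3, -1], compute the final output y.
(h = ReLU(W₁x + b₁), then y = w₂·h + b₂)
y = -5

Layer 1 pre-activation: z₁ = [2, 2]
After ReLU: h = [2, 2]
Layer 2 output: y = -2×2 + -1×2 + 1 = -5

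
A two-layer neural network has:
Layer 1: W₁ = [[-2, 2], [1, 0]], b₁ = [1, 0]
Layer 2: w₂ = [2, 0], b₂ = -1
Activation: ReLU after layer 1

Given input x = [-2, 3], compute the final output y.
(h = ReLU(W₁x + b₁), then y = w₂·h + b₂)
y = 21

Layer 1 pre-activation: z₁ = [11, -2]
After ReLU: h = [11, 0]
Layer 2 output: y = 2×11 + 0×0 + -1 = 21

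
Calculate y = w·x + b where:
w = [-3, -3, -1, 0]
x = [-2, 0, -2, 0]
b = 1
y = 9

y = (-3)(-2) + (-3)(0) + (-1)(-2) + (0)(0) + 1 = 9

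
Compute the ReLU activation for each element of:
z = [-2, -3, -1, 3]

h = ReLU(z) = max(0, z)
h = [0, 0, 0, 3]

ReLU applied element-wise: max(0,-2)=0, max(0,-3)=0, max(0,-1)=0, max(0,3)=3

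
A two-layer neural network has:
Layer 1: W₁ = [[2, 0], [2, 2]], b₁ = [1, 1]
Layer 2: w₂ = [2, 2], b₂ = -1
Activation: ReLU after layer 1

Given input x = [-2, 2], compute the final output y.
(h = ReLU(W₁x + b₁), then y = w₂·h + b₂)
y = 1

Layer 1 pre-activation: z₁ = [-3, 1]
After ReLU: h = [0, 1]
Layer 2 output: y = 2×0 + 2×1 + -1 = 1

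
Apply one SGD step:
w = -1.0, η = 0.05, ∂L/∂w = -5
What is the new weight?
w_new = -0.75

w_new = w - η·∂L/∂w = -1.0 - 0.05×(-5) = -1.0 - (-0.25) = -0.75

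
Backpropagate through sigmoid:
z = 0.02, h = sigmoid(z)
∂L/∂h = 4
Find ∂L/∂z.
∂L/∂z = 0.9999

σ(0.02) = 0.505
σ'(0.02) = σ(0.02)(1 - σ(0.02)) = 0.505 × 0.495 = 0.25
∂L/∂z = ∂L/∂h · σ'(z) = 4 × 0.25 = 0.9999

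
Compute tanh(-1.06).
-0.7857

tanh(-1.06) = (e^(-1.06) - e^(1.06))/(e^(-1.06) + e^(1.06)) = -0.7857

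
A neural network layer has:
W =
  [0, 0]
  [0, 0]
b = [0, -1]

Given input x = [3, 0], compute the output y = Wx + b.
y = [0, -1]

Wx = [0×3 + 0×0, 0×3 + 0×0]
   = [0, 0]
y = Wx + b = [0 + 0, 0 + -1] = [0, -1]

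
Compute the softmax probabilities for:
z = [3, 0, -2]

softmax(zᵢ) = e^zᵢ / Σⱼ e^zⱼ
p = [0.9465, 0.0471, 0.0064]

exp(z) = [20.09, 1, 0.1353]
Sum = 21.22
p = [0.9465, 0.0471, 0.0064]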